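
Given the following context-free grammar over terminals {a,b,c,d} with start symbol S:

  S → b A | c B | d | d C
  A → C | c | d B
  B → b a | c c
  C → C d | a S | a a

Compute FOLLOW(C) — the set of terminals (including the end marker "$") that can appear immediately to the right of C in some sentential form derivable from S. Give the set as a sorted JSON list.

Compute FIRST by fixpoint:
[1]
  A via A→c: +{c}
  A via A→d B: +{d}
  B via B→b a: +{b}
  B via B→c c: +{c}
  C via C→a S: +{a}
  S via S→b A: +{b}
  S via S→c B: +{c}
  S via S→d: +{d}
  FIRST[S]={b,c,d}  FIRST[A]={c,d}  FIRST[B]={b,c}  FIRST[C]={a}
[2]
  A via A→C: +{a}
  FIRST[S]={b,c,d}  FIRST[A]={a,c,d}  FIRST[B]={b,c}  FIRST[C]={a}
[3] — fixpoint
  FIRST[S]={b,c,d}  FIRST[A]={a,c,d}  FIRST[B]={b,c}  FIRST[C]={a}

FOLLOW iteration:
initialize: $ ∈ FOLLOW(S)
round 1:
  C→C d: FOLLOW(C) ⊇ FIRST(d) = {d}; new: +{d}
  C→a S: FOLLOW(S) ⊇ FOLLOW(C) ⊇ {d}; new: +{d}
  S→b A: FOLLOW(A) ⊇ FOLLOW(S) ⊇ {$,d}; new: +{$,d}
  S→c B: FOLLOW(B) ⊇ FOLLOW(S) ⊇ {$,d}; new: +{$,d}
  S→d C: FOLLOW(C) ⊇ FOLLOW(S) ⊇ {$,d}; new: +{$}
  S: {$,d}  A: {$,d}  B: {$,d}  C: {$,d}
round 2: (stable)
  S: {$,d}  A: {$,d}  B: {$,d}  C: {$,d}

FOLLOW(C) = ["$", "d"]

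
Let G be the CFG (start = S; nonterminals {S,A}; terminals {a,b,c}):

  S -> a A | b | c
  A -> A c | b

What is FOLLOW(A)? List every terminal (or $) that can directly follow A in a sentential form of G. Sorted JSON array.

FIRST iteration:
round 1:
  A via A→b: +{b}
  S via S→a A: +{a}
  S via S→b: +{b}
  S via S→c: +{c}
  FIRST[S]={a,b,c}  FIRST[A]={b}
round 2: — fixpoint
  FIRST[S]={a,b,c}  FIRST[A]={b}

FOLLOW iteration:
initialize: $ ∈ FOLLOW(S)
round 1:
  A→A c: FOLLOW(A) ⊇ FIRST(c) = {c}; new: +{c}
  S→a A: FOLLOW(A) ⊇ FOLLOW(S) ⊇ {$}; new: +{$}
  FOLLOW[S]={$}  FOLLOW[A]={$,c}
round 2: done
  FOLLOW[S]={$}  FOLLOW[A]={$,c}

FOLLOW(A) = ["$", "c"]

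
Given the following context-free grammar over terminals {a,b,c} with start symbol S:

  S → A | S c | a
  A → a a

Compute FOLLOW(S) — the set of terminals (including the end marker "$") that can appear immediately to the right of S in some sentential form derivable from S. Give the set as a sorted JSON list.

FIRST sets, iterate to fixpoint:
iter 1:
  A via A→a a: +{a}
  S via S→A: +{a}
  S: {a}  A: {a}
iter 2: done
  S: {a}  A: {a}

FOLLOW sets:
FOLLOW(S) := {$}
iter 1:
  S→A: FOLLOW(A) ⊇ FOLLOW(S) ⊇ {$}; new: +{$}
  S→S c: FOLLOW(S) ⊇ FIRST(c) = {c}; new: +{c}
  FOLLOW[S]={$,c}  FOLLOW[A]={$}
iter 2:
  S→A: FOLLOW(A) ⊇ FOLLOW(S) ⊇ {$,c}; new: +{c}
  FOLLOW[S]={$,c}  FOLLOW[A]={$,c}
iter 3: — fixpoint
  FOLLOW[S]={$,c}  FOLLOW[A]={$,c}

FOLLOW(S) = ["$", "c"]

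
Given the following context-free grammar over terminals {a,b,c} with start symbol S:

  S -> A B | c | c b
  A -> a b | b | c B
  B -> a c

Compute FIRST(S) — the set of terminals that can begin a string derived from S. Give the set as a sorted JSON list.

FIRST iteration:
iter 1:
  A via A→a b: +{a}
  A via A→b: +{b}
  A via A→c B: +{c}
  B via B→a c: +{a}
  S via S→A B: +{a,b,c}
  S: {a,b,c}  A: {a,b,c}  B: {a}
iter 2: (no change)
  S: {a,b,c}  A: {a,b,c}  B: {a}

FIRST(S) = ["a", "b", "c"]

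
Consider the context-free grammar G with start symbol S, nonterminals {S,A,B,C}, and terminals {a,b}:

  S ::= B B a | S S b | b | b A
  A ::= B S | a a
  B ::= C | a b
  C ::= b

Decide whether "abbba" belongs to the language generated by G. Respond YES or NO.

CNF form of G:
  S -> B X2 | S X3 | T1 A | b
  A -> B S | T0 T0
  B -> T0 T1 | b
  C -> b
  T0 -> a
  T1 -> b
  X2 -> B T0
  X3 -> S T1

CYK table (by increasing span):
  cell(0,0) a: {T0}  orig:{}
  cell(1,1) b: {B,C,S,T1}  orig:{B,C,S}
  cell(2,2) b: {B,C,S,T1}  orig:{B,C,S}
  cell(3,3) b: {B,C,S,T1}  orig:{B,C,S}
  cell(4,4) a: {T0}  orig:{}
  cell(0,1) ab: {B}
  cell(1,2) bb: {A,X3}  orig:{A}
  cell(2,3) bb: {A,X3}  orig:{A}
  cell(3,4) ba: {X2}  orig:{}
  cell(0,2) abb: {A}
  cell(1,3) bbb: {S}
  cell(2,4) bba: {S}
  cell(0,3) abbb: ∅
  cell(1,4) bbba: {A}
  cell(0,4) abbba: {A}

S ∉ T[0,4] ⇒ NO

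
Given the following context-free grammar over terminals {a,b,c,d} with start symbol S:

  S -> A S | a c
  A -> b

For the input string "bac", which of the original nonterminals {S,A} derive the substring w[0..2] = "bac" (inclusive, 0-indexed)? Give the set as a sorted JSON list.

CNF form of G:
  S -> A S | T0 T1
  A -> b
  T0 -> a
  T1 -> c

CYK fill — only the sub-triangle for w[0..2]:
  [0..0]={A}  "b"
  [1..1]={T0}  "a"  orig:{}
  [2..2]={T1}  "c"  orig:{}
  [0..1]=∅  "ba"
  [1..2]={S}  "ac"
  [0..2]={S}  "bac"

Original NTs in T[0,2] deriving "bac": ["S"]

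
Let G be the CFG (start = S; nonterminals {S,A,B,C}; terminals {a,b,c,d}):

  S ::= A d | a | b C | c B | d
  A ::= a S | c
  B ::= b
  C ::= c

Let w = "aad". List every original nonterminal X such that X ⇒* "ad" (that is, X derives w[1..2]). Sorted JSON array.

CNF form of G:
  S -> A T1 | T2 C | T3 B | a | d
  A -> T0 S | c
  B -> b
  C -> c
  T0 -> a
  T1 -> d
  T2 -> b
  T3 -> c

CYK fill — only the sub-triangle for w[1..2]:
  cell(1,1) a: {S,T0}  orig:{S}
  cell(2,2) d: {S,T1}  orig:{S}
  cell(1,2) ad: {A}

Original NTs in T[1,2] deriving "ad": ["A"]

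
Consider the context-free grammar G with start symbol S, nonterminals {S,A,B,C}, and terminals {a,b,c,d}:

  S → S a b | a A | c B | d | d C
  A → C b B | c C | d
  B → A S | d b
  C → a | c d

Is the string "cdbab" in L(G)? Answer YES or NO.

Convert to CNF:
  S -> S X5 | T1 B | T2 C | T3 A | d
  A -> C X4 | T1 C | d
  B -> A S | T2 T0
  C -> T1 T2 | a
  T0 -> b
  T1 -> c
  T2 -> d
  T3 -> a
  X4 -> T0 B
  X5 -> T3 T0

Fill CYK table bottom-up:
  T[0,0] 'c' = {T1}  orig:{}
  T[1,1] 'd' = {A,S,T2}  orig:{A,S}
  T[2,2] 'b' = {T0}  orig:{}
  T[3,3] 'a' = {C,T3}  orig:{C}
  T[4,4] 'b' = {T0}  orig:{}
  T[0,1] 'cd' = {C}
  T[1,2] 'db' = {B}
  T[2,3] 'ba' = ∅
  T[3,4] 'ab' = {X5}  orig:{}
  T[0,2] 'cdb' = {S}
  T[1,3] 'dba' = ∅
  T[2,4] 'bab' = ∅
  T[0,3] 'cdba' = ∅
  T[1,4] 'dbab' = ∅
  T[0,4] 'cdbab' = {S}

S ∈ T[0,4] ⇒ YES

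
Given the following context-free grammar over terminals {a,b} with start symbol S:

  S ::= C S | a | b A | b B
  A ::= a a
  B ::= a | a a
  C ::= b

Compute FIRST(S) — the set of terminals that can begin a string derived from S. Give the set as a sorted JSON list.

FIRST iteration:
iter 1:
  A via A→a a: +{a}
  B via B→a: +{a}
  C via C→b: +{b}
  S via S→C S: +{b}
  S via S→a: +{a}
  FIRST[S]={a,b}  FIRST[A]={a}  FIRST[B]={a}  FIRST[C]={b}
iter 2: done
  FIRST[S]={a,b}  FIRST[A]={a}  FIRST[B]={a}  FIRST[C]={b}

FIRST(S) = ["a", "b"]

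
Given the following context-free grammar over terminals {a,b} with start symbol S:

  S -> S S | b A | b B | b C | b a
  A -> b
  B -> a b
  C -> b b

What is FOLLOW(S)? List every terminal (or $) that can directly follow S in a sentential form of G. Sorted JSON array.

Compute FIRST by fixpoint:
[1]
  A via A→b: +{b}
  B via B→a b: +{a}
  C via C→b b: +{b}
  S via S→b A: +{b}
  FIRST[S]={b}  FIRST[A]={b}  FIRST[B]={a}  FIRST[C]={b}
[2] (no change)
  FIRST[S]={b}  FIRST[A]={b}  FIRST[B]={a}  FIRST[C]={b}

FOLLOW iteration:
initialize: $ ∈ FOLLOW(S)
[1]
  S→S S: FOLLOW(S) ⊇ FIRST(S) = {b}; new: +{b}
  S→b A: FOLLOW(A) ⊇ FOLLOW(S) ⊇ {$,b}; new: +{$,b}
  S→b B: FOLLOW(B) ⊇ FOLLOW(S) ⊇ {$,b}; new: +{$,b}
  S→b C: FOLLOW(C) ⊇ FOLLOW(S) ⊇ {$,b}; new: +{$,b}
  FOLLOW(S)={$,b}  FOLLOW(A)={$,b}  FOLLOW(B)={$,b}  FOLLOW(C)={$,b}
[2] done
  FOLLOW(S)={$,b}  FOLLOW(A)={$,b}  FOLLOW(B)={$,b}  FOLLOW(C)={$,b}

FOLLOW(S) = ["$", "b"]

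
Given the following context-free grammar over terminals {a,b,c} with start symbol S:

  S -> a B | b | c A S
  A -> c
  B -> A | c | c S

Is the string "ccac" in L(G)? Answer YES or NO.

Convert to CNF:
  S -> T0 X2 | T1 B | b
  A -> c
  B -> T0 S | c
  T0 -> c
  T1 -> a
  X2 -> A S

CYK fill:
  T[0,0] 'c' = {A,B,T0}  orig:{A,B}
  T[1,1] 'c' = {A,B,T0}  orig:{A,B}
  T[2,2] 'a' = {T1}  orig:{}
  T[3,3] 'c' = {A,B,T0}  orig:{A,B}
  T[0,1] 'cc' = ∅
  T[1,2] 'ca' = ∅
  T[2,3] 'ac' = {S}
  T[0,2] 'cca' = ∅
  T[1,3] 'cac' = {B,X2}  orig:{B}
  T[0,3] 'ccac' = {S}

S ∈ T[0,3] ⇒ YES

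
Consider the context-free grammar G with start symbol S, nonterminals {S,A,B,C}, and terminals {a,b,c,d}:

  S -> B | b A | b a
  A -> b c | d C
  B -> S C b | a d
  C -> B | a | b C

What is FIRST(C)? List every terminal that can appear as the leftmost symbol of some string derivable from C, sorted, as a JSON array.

FIRST sets, iterate to fixpoint:
round 1:
  A via A→b c: +{b}
  A via A→d C: +{d}
  B via B→a d: +{a}
  C via C→B: +{a}
  C via C→b C: +{b}
  S via S→B: +{a}
  S via S→b A: +{b}
  FIRST[S]={a,b}  FIRST[A]={b,d}  FIRST[B]={a}  FIRST[C]={a,b}
round 2:
  B via B→S C b: +{b}
  FIRST[S]={a,b}  FIRST[A]={b,d}  FIRST[B]={a,b}  FIRST[C]={a,b}
round 3: (stable)
  FIRST[S]={a,b}  FIRST[A]={b,d}  FIRST[B]={a,b}  FIRST[C]={a,b}

FIRST(C) = ["a", "b"]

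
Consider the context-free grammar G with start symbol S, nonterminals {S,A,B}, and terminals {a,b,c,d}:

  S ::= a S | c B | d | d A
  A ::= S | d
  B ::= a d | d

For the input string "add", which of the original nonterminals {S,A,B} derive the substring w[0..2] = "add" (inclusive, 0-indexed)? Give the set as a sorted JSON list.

CNF form of G:
  S -> T0 S | T1 B | T2 A | d
  A -> T0 S | T1 B | T2 A | d
  B -> T0 T2 | d
  T0 -> a
  T1 -> c
  T2 -> d

CYK table (by increasing span), restricted to cells inside w[0..2]:
  cell(0,0) a: {T0}  orig:{}
  cell(1,1) d: {A,B,S,T2}  orig:{A,B,S}
  cell(2,2) d: {A,B,S,T2}  orig:{A,B,S}
  cell(0,1) ad: {A,B,S}
  cell(1,2) dd: {A,S}
  cell(0,2) add: {A,S}

Original NTs in T[0,2] deriving "add": ["A", "S"]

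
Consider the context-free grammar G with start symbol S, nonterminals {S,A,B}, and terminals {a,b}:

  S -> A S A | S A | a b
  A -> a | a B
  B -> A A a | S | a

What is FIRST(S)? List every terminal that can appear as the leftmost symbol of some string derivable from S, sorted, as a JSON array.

FIRST iteration:
iter 1:
  A via A→a: +{a}
  B via B→A A a: +{a}
  S via S→A S A: +{a}
  FIRST(S)={a}  FIRST(A)={a}  FIRST(B)={a}
iter 2: — fixpoint
  FIRST(S)={a}  FIRST(A)={a}  FIRST(B)={a}

FIRST(S) = ["a"]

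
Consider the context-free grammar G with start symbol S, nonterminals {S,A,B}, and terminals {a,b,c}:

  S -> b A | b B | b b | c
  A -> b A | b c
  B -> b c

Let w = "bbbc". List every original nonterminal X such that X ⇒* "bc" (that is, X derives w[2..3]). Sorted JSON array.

Convert to CNF:
  S -> T0 A | T0 B | T0 T0 | c
  A -> T0 A | T0 T1
  B -> T0 T1
  T0 -> b
  T1 -> c

CYK fill (cells [i..j] with 2 ≤ i ≤ j ≤ 3 only):
  T[2,2] 'b' = {T0}  orig:{}
  T[3,3] 'c' = {S,T1}  orig:{S}
  T[2,3] 'bc' = {A,B}

Original NTs in T[2,3] deriving "bc": ["A", "B"]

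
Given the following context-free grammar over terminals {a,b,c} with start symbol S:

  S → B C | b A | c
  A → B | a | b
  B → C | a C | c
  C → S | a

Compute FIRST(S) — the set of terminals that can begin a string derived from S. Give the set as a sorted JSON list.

FIRST iteration:
iter 1:
  A via A→a: +{a}
  A via A→b: +{b}
  B via B→a C: +{a}
  B via B→c: +{c}
  C via C→a: +{a}
  S via S→B C: +{a,c}
  S via S→b A: +{b}
  S: {a,b,c}  A: {a,b}  B: {a,c}  C: {a}
iter 2:
  A via A→B: +{c}
  C via C→S: +{b,c}
  S: {a,b,c}  A: {a,b,c}  B: {a,c}  C: {a,b,c}
iter 3:
  B via B→C: +{b}
  S: {a,b,c}  A: {a,b,c}  B: {a,b,c}  C: {a,b,c}
iter 4: — fixpoint
  S: {a,b,c}  A: {a,b,c}  B: {a,b,c}  C: {a,b,c}

FIRST(S) = ["a", "b", "c"]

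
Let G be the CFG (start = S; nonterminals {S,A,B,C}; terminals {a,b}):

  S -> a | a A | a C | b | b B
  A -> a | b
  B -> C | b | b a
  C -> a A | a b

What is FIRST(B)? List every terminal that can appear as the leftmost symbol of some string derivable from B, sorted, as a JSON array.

FIRST iteration:
pass 1:
  A via A→a: +{a}
  A via A→b: +{b}
  B via B→b: +{b}
  C via C→a A: +{a}
  S via S→a: +{a}
  S via S→b: +{b}
  FIRST(S)={a,b}  FIRST(A)={a,b}  FIRST(B)={b}  FIRST(C)={a}
pass 2:
  B via B→C: +{a}
  FIRST(S)={a,b}  FIRST(A)={a,b}  FIRST(B)={a,b}  FIRST(C)={a}
pass 3: done
  FIRST(S)={a,b}  FIRST(A)={a,b}  FIRST(B)={a,b}  FIRST(C)={a}

FIRST(B) = ["a", "b"]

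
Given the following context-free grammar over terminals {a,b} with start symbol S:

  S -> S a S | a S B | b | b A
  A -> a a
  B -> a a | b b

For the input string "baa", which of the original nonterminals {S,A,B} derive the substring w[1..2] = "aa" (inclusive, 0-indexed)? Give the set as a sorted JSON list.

CNF form of G:
  S -> S X2 | T0 X3 | T1 A | b
  A -> T0 T0
  B -> T0 T0 | T1 T1
  T0 -> a
  T1 -> b
  X2 -> T0 S
  X3 -> S B

CYK table (by increasing span) (cells [i..j] with 1 ≤ i ≤ j ≤ 2 only):
  cell(1,1) a: {T0}  orig:{}
  cell(2,2) a: {T0}  orig:{}
  cell(1,2) aa: {A,B}

Original NTs in T[1,2] deriving "aa": ["A", "B"]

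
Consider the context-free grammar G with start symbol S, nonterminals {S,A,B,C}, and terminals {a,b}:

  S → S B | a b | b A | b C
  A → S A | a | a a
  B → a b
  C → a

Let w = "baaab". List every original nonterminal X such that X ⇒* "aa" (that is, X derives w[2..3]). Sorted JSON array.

CNF form of G:
  S -> S B | T0 T1 | T1 A | T1 C
  A -> S A | T0 T0 | a
  B -> T0 T1
  C -> a
  T0 -> a
  T1 -> b

Fill CYK table bottom-up (cells [i..j] with 2 ≤ i ≤ j ≤ 3 only):
  T[2,2] 'a' = {A,C,T0}  orig:{A,C}
  T[3,3] 'a' = {A,C,T0}  orig:{A,C}
  T[2,3] 'aa' = {A}

Original NTs in T[2,3] deriving "aa": ["A"]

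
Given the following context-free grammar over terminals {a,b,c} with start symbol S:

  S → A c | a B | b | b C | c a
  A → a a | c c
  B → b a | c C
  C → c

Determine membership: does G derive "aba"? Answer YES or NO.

Convert to CNF:
  S -> A T1 | T0 B | T1 T0 | T2 C | b
  A -> T0 T0 | T1 T1
  B -> T1 C | T2 T0
  C -> c
  T0 -> a
  T1 -> c
  T2 -> b

Fill CYK table bottom-up:
  cell(0,0) a: {T0}  orig:{}
  cell(1,1) b: {S,T2}  orig:{S}
  cell(2,2) a: {T0}  orig:{}
  cell(0,1) ab: ∅
  cell(1,2) ba: {B}
  cell(0,2) aba: {S}

S ∈ T[0,2] ⇒ YES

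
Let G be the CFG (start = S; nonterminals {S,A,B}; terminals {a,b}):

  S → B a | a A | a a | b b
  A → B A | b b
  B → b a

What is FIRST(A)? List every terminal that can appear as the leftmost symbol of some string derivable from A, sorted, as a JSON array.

Compute FIRST by fixpoint:
pass 1:
  A via A→b b: +{b}
  B via B→b a: +{b}
  S via S→B a: +{b}
  S via S→a A: +{a}
  S: {a,b}  A: {b}  B: {b}
pass 2: — fixpoint
  S: {a,b}  A: {b}  B: {b}

FIRST(A) = ["b"]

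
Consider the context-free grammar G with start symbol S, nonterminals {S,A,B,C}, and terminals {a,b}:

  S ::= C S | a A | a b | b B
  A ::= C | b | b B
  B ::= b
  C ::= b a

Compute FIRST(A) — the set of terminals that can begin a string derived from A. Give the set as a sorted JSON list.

FIRST iteration:
round 1:
  A via A→b: +{b}
  B via B→b: +{b}
  C via C→b a: +{b}
  S via S→C S: +{b}
  S via S→a A: +{a}
  FIRST(S)={a,b}  FIRST(A)={b}  FIRST(B)={b}  FIRST(C)={b}
round 2: done
  FIRST(S)={a,b}  FIRST(A)={b}  FIRST(B)={b}  FIRST(C)={b}

FIRST(A) = ["b"]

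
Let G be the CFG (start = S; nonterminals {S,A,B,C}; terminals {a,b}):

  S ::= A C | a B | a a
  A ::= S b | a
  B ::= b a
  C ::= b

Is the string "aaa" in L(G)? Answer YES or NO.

Convert to CNF:
  S -> A C | T1 B | T1 T1
  A -> S T0 | a
  B -> T0 T1
  C -> b
  T0 -> b
  T1 -> a

CYK fill:
  [0..0]={A,T1}  "a"  orig:{A}
  [1..1]={A,T1}  "a"  orig:{A}
  [2..2]={A,T1}  "a"  orig:{A}
  [0..1]={S}  "aa"
  [1..2]={S}  "aa"
  [0..2]=∅  "aaa"

S ∉ T[0,2] ⇒ NO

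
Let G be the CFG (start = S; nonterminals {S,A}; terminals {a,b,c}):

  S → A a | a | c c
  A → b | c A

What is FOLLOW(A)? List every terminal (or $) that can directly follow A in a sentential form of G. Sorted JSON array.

FIRST iteration:
round 1:
  A via A→b: +{b}
  A via A→c A: +{c}
  S via S→A a: +{b,c}
  S via S→a: +{a}
  FIRST[S]={a,b,c}  FIRST[A]={b,c}
round 2: (no change)
  FIRST[S]={a,b,c}  FIRST[A]={b,c}

FOLLOW iteration:
seed FOLLOW(S) with $
pass 1:
  S→A a: FOLLOW(A) ⊇ FIRST(a) = {a}; new: +{a}
  FOLLOW(S)={$}  FOLLOW(A)={a}
pass 2: (no change)
  FOLLOW(S)={$}  FOLLOW(A)={a}

FOLLOW(A) = ["a"]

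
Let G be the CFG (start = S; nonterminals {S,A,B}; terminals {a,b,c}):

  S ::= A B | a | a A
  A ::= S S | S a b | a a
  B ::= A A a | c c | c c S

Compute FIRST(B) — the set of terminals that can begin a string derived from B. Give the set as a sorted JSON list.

Compute FIRST by fixpoint:
iter 1:
  A via A→a a: +{a}
  B via B→A A a: +{a}
  B via B→c c: +{c}
  S via S→A B: +{a}
  FIRST(S)={a}  FIRST(A)={a}  FIRST(B)={a,c}
iter 2: (stable)
  FIRST(S)={a}  FIRST(A)={a}  FIRST(B)={a,c}

FIRST(B) = ["a", "c"]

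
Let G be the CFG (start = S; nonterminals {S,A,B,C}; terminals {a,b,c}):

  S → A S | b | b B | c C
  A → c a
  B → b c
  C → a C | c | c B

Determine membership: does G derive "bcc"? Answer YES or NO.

Convert to CNF:
  S -> A S | T0 C | T2 B | b
  A -> T0 T1
  B -> T2 T0
  C -> T0 B | T1 C | c
  T0 -> c
  T1 -> a
  T2 -> b

Fill CYK table bottom-up:
  [0..0]={S,T2}  "b"  orig:{S}
  [1..1]={C,T0}  "c"  orig:{C}
  [2..2]={C,T0}  "c"  orig:{C}
  [0..1]={B}  "bc"
  [1..2]={S}  "cc"
  [0..2]=∅  "bcc"

S ∉ T[0,2] ⇒ NO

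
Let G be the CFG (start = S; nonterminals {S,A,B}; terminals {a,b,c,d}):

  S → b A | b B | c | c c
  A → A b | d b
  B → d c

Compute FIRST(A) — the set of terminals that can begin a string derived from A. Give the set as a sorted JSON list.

FIRST sets, iterate to fixpoint:
[1]
  A via A→d b: +{d}
  B via B→d c: +{d}
  S via S→b A: +{b}
  S via S→c: +{c}
  FIRST[S]={b,c}  FIRST[A]={d}  FIRST[B]={d}
[2] (stable)
  FIRST[S]={b,c}  FIRST[A]={d}  FIRST[B]={d}

FIRST(A) = ["d"]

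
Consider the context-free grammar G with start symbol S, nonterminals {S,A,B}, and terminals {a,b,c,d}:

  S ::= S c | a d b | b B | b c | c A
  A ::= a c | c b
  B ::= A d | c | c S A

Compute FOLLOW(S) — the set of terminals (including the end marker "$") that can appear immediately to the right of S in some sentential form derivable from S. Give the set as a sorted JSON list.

Compute FIRST by fixpoint:
round 1:
  A via A→a c: +{a}
  A via A→c b: +{c}
  B via B→A d: +{a,c}
  S via S→a d b: +{a}
  S via S→b B: +{b}
  S via S→c A: +{c}
  FIRST[S]={a,b,c}  FIRST[A]={a,c}  FIRST[B]={a,c}
round 2: done
  FIRST[S]={a,b,c}  FIRST[A]={a,c}  FIRST[B]={a,c}

Compute FOLLOW by fixpoint:
seed FOLLOW(S) with $
[1]
  B→A d: FOLLOW(A) ⊇ FIRST(d) = {d}; new: +{d}
  B→c S A: FOLLOW(S) ⊇ FIRST(A) = {a,c}; new: +{a,c}
  S→b B: FOLLOW(B) ⊇ FOLLOW(S) ⊇ {$,a,c}; new: +{$,a,c}
  S→c A: FOLLOW(A) ⊇ FOLLOW(S) ⊇ {$,a,c}; new: +{$,a,c}
  FOLLOW(S)={$,a,c}  FOLLOW(A)={$,a,c,d}  FOLLOW(B)={$,a,c}
[2] (stable)
  FOLLOW(S)={$,a,c}  FOLLOW(A)={$,a,c,d}  FOLLOW(B)={$,a,c}

FOLLOW(S) = ["$", "a", "c"]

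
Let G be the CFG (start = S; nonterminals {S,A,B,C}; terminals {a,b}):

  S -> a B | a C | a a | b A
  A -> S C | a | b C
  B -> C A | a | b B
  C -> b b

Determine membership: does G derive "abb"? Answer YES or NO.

Convert to CNF:
  S -> T0 A | T1 B | T1 C | T1 T1
  A -> S C | T0 C | a
  B -> C A | T0 B | a
  C -> T0 T0
  T0 -> b
  T1 -> a

CYK fill:
  cell(0,0) a: {A,B,T1}  orig:{A,B}
  cell(1,1) b: {T0}  orig:{}
  cell(2,2) b: {T0}  orig:{}
  cell(0,1) ab: ∅
  cell(1,2) bb: {C}
  cell(0,2) abb: {S}

S ∈ T[0,2] ⇒ YES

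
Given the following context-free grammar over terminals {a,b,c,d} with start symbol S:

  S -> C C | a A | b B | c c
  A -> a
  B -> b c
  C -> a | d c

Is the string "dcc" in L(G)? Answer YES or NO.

Convert to CNF:
  S -> C C | T0 B | T1 T1 | T3 A
  A -> a
  B -> T0 T1
  C -> T2 T1 | a
  T0 -> b
  T1 -> c
  T2 -> d
  T3 -> a

CYK table (by increasing span):
  cell(0,0) d: {T2}  orig:{}
  cell(1,1) c: {T1}  orig:{}
  cell(2,2) c: {T1}  orig:{}
  cell(0,1) dc: {C}
  cell(1,2) cc: {S}
  cell(0,2) dcc: ∅

S ∉ T[0,2] ⇒ NO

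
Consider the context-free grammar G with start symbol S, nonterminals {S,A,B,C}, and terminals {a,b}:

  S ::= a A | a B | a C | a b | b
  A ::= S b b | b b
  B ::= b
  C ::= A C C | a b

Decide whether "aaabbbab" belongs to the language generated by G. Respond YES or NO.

CNF form of G:
  S -> T1 A | T1 B | T1 C | T1 T0 | b
  A -> S X2 | T0 T0
  B -> b
  C -> A X3 | T1 T0
  T0 -> b
  T1 -> a
  X2 -> T0 T0
  X3 -> C C

CYK fill:
  cell(0,0) a: {T1}  orig:{}
  cell(1,1) a: {T1}  orig:{}
  cell(2,2) a: {T1}  orig:{}
  cell(3,3) b: {B,S,T0}  orig:{B,S}
  cell(4,4) b: {B,S,T0}  orig:{B,S}
  cell(5,5) b: {B,S,T0}  orig:{B,S}
  cell(6,6) a: {T1}  orig:{}
  cell(7,7) b: {B,S,T0}  orig:{B,S}
  cell(0,1) aa: ∅
  cell(1,2) aa: ∅
  cell(2,3) ab: {C,S}
  cell(3,4) bb: {A,X2}  orig:{A}
  cell(4,5) bb: {A,X2}  orig:{A}
  cell(5,6) ba: ∅
  cell(6,7) ab: {C,S}
  cell(0,2) aaa: ∅
  cell(1,3) aab: {S}
  cell(2,4) abb: {S}
  cell(3,5) bbb: {A}
  cell(4,6) bba: ∅
  cell(5,7) bab: ∅
  cell(0,3) aaab: ∅
  cell(1,4) aabb: ∅
  cell(2,5) abbb: {A,S}
  cell(3,6) bbba: ∅
  cell(4,7) bbab: ∅
  cell(0,4) aaabb: ∅
  cell(1,5) aabbb: {A,S}
  cell(2,6) abbba: ∅
  cell(3,7) bbbab: ∅
  cell(0,5) aaabbb: {S}
  cell(1,6) aabbba: ∅
  cell(2,7) abbbab: ∅
  cell(0,6) aaabbba: ∅
  cell(1,7) aabbbab: ∅
  cell(0,7) aaabbbab: ∅

S ∉ T[0,7] ⇒ NO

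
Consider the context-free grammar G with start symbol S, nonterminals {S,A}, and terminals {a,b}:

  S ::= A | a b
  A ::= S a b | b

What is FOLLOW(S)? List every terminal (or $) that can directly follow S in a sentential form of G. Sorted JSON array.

FIRST sets, iterate to fixpoint:
pass 1:
  A via A→b: +{b}
  S via S→A: +{b}
  S via S→a b: +{a}
  FIRST[S]={a,b}  FIRST[A]={b}
pass 2:
  A via A→S a b: +{a}
  FIRST[S]={a,b}  FIRST[A]={a,b}
pass 3: (stable)
  FIRST[S]={a,b}  FIRST[A]={a,b}

Compute FOLLOW by fixpoint:
FOLLOW(S) := {$}
round 1:
  A→S a b: FOLLOW(S) ⊇ FIRST(a) = {a}; new: +{a}
  S→A: FOLLOW(A) ⊇ FOLLOW(S) ⊇ {$,a}; new: +{$,a}
  FOLLOW[S]={$,a}  FOLLOW[A]={$,a}
round 2: done
  FOLLOW[S]={$,a}  FOLLOW[A]={$,a}

FOLLOW(S) = ["$", "a"]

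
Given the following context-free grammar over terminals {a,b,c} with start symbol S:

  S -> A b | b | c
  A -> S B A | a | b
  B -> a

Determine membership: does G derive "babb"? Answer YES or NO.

Convert to CNF:
  S -> A T0 | b | c
  A -> S X1 | a | b
  B -> a
  T0 -> b
  X1 -> B A

CYK table (by increasing span):
  [0..0]={A,S,T0}  "b"  orig:{A,S}
  [1..1]={A,B}  "a"
  [2..2]={A,S,T0}  "b"  orig:{A,S}
  [3..3]={A,S,T0}  "b"  orig:{A,S}
  [0..1]=∅  "ba"
  [1..2]={S,X1}  "ab"  orig:{S}
  [2..3]={S}  "bb"
  [0..2]={A}  "bab"
  [1..3]=∅  "abb"
  [0..3]={S}  "babb"

S ∈ T[0,3] ⇒ YES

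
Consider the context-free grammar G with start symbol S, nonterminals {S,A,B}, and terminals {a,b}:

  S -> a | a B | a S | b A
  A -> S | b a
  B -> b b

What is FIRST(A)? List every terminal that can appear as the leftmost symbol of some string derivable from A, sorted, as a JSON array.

Compute FIRST by fixpoint:
pass 1:
  A via A→b a: +{b}
  B via B→b b: +{b}
  S via S→a: +{a}
  S via S→b A: +{b}
  S: {a,b}  A: {b}  B: {b}
pass 2:
  A via A→S: +{a}
  S: {a,b}  A: {a,b}  B: {b}
pass 3: — fixpoint
  S: {a,b}  A: {a,b}  B: {b}

FIRST(A) = ["a", "b"]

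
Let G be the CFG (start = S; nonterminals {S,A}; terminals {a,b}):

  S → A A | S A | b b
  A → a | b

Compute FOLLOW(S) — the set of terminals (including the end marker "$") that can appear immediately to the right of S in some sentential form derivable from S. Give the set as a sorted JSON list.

FIRST sets, iterate to fixpoint:
[1]
  A via A→a: +{a}
  A via A→b: +{b}
  S via S→A A: +{a,b}
  FIRST(S)={a,b}  FIRST(A)={a,b}
[2] done
  FIRST(S)={a,b}  FIRST(A)={a,b}

FOLLOW sets:
seed FOLLOW(S) with $
round 1:
  S→A A: FOLLOW(A) ⊇ FIRST(A) = {a,b}; new: +{a,b}
  S→A A: FOLLOW(A) ⊇ FOLLOW(S) ⊇ {$}; new: +{$}
  S→S A: FOLLOW(S) ⊇ FIRST(A) = {a,b}; new: +{a,b}
  S: {$,a,b}  A: {$,a,b}
round 2: — fixpoint
  S: {$,a,b}  A: {$,a,b}

FOLLOW(S) = ["$", "a", "b"]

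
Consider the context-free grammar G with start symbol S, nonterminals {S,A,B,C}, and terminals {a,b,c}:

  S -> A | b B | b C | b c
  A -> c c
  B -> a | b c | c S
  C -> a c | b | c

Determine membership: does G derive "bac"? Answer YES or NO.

CNF form of G:
  S -> T0 T0 | T1 B | T1 C | T1 T0
  A -> T0 T0
  B -> T0 S | T1 T0 | a
  C -> T2 T0 | b | c
  T0 -> c
  T1 -> b
  T2 -> a

CYK fill:
  cell(0,0) b: {C,T1}  orig:{C}
  cell(1,1) a: {B,T2}  orig:{B}
  cell(2,2) c: {C,T0}  orig:{C}
  cell(0,1) ba: {S}
  cell(1,2) ac: {C}
  cell(0,2) bac: {S}

S ∈ T[0,2] ⇒ YES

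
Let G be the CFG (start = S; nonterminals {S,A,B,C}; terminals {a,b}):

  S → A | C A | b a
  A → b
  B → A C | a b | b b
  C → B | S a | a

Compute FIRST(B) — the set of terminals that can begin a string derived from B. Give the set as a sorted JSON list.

FIRST sets, iterate to fixpoint:
iter 1:
  A via A→b: +{b}
  B via B→A C: +{b}
  B via B→a b: +{a}
  C via C→B: +{a,b}
  S via S→A: +{b}
  S via S→C A: +{a}
  FIRST(S)={a,b}  FIRST(A)={b}  FIRST(B)={a,b}  FIRST(C)={a,b}
iter 2: done
  FIRST(S)={a,b}  FIRST(A)={b}  FIRST(B)={a,b}  FIRST(C)={a,b}

FIRST(B) = ["a", "b"]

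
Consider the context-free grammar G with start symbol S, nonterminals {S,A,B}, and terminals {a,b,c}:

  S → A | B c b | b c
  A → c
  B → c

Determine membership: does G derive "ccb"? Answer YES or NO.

CNF form of G:
  S -> B X2 | T1 T0 | c
  A -> c
  B -> c
  T0 -> c
  T1 -> b
  X2 -> T0 T1

CYK fill:
  [0..0]={A,B,S,T0}  "c"  orig:{A,B,S}
  [1..1]={A,B,S,T0}  "c"  orig:{A,B,S}
  [2..2]={T1}  "b"  orig:{}
  [0..1]=∅  "cc"
  [1..2]={X2}  "cb"  orig:{}
  [0..2]={S}  "ccb"

S ∈ T[0,2] ⇒ YES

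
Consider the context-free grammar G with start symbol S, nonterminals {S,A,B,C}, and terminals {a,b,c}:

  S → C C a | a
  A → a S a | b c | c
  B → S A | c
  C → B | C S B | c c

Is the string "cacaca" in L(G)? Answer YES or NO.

Convert to CNF:
  S -> C X5 | a
  A -> T0 X3 | T1 T2 | c
  B -> S A | c
  C -> C X4 | S A | T2 T2 | c
  T0 -> a
  T1 -> b
  T2 -> c
  X3 -> S T0
  X4 -> S B
  X5 -> C T0

CYK table (by increasing span):
  [0..0]={A,B,C,T2}  "c"  orig:{A,B,C}
  [1..1]={S,T0}  "a"  orig:{S}
  [2..2]={A,B,C,T2}  "c"  orig:{A,B,C}
  [3..3]={S,T0}  "a"  orig:{S}
  [4..4]={A,B,C,T2}  "c"  orig:{A,B,C}
  [5..5]={S,T0}  "a"  orig:{S}
  [0..1]={X5}  "ca"  orig:{}
  [1..2]={B,C,X4}  "ac"  orig:{B,C}
  [2..3]={X5}  "ca"  orig:{}
  [3..4]={B,C,X4}  "ac"  orig:{B,C}
  [4..5]={X5}  "ca"  orig:{}
  [0..2]={C}  "cac"
  [1..3]={X5}  "aca"  orig:{}
  [2..4]={C}  "cac"
  [3..5]={X5}  "aca"  orig:{}
  [0..3]={S,X5}  "caca"  orig:{S}
  [1..4]={C}  "acac"
  [2..5]={S,X5}  "caca"  orig:{S}
  [0..4]={B,C,X4}  "cacac"  orig:{B,C}
  [1..5]={S,X5}  "acaca"  orig:{S}
  [0..5]={S,X5}  "cacaca"  orig:{S}

S ∈ T[0,5] ⇒ YES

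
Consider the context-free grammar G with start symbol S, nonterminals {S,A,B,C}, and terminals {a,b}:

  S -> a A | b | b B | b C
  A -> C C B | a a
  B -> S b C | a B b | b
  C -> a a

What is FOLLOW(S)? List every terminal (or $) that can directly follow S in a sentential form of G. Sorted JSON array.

Compute FIRST by fixpoint:
iter 1:
  A via A→a a: +{a}
  B via B→a B b: +{a}
  B via B→b: +{b}
  C via C→a a: +{a}
  S via S→a A: +{a}
  S via S→b: +{b}
  FIRST(S)={a,b}  FIRST(A)={a}  FIRST(B)={a,b}  FIRST(C)={a}
iter 2: (stable)
  FIRST(S)={a,b}  FIRST(A)={a}  FIRST(B)={a,b}  FIRST(C)={a}

FOLLOW iteration:
FOLLOW(S) := {$}
round 1:
  A→C C B: FOLLOW(C) ⊇ FIRST(C) = {a}; new: +{a}
  A→C C B: FOLLOW(C) ⊇ FIRST(B) = {a,b}; new: +{b}
  B→S b C: FOLLOW(S) ⊇ FIRST(b) = {b}; new: +{b}
  B→a B b: FOLLOW(B) ⊇ FIRST(b) = {b}; new: +{b}
  S→a A: FOLLOW(A) ⊇ FOLLOW(S) ⊇ {$,b}; new: +{$,b}
  S→b B: FOLLOW(B) ⊇ FOLLOW(S) ⊇ {$,b}; new: +{$}
  S→b C: FOLLOW(C) ⊇ FOLLOW(S) ⊇ {$,b}; new: +{$}
  FOLLOW[S]={$,b}  FOLLOW[A]={$,b}  FOLLOW[B]={$,b}  FOLLOW[C]={$,a,b}
round 2: done
  FOLLOW[S]={$,b}  FOLLOW[A]={$,b}  FOLLOW[B]={$,b}  FOLLOW[C]={$,a,b}

FOLLOW(S) = ["$", "b"]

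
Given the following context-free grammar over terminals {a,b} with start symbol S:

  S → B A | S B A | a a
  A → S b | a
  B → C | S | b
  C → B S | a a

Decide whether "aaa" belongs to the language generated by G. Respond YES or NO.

CNF form of G:
  S -> B A | S X3 | T1 T1
  A -> S T0 | a
  B -> B A | B S | S X2 | T1 T1 | b
  C -> B S | T1 T1
  T0 -> b
  T1 -> a
  X2 -> B A
  X3 -> B A

Fill CYK table bottom-up:
  cell(0,0) a: {A,T1}  orig:{A}
  cell(1,1) a: {A,T1}  orig:{A}
  cell(2,2) a: {A,T1}  orig:{A}
  cell(0,1) aa: {B,C,S}
  cell(1,2) aa: {B,C,S}
  cell(0,2) aaa: {B,S,X2,X3}  orig:{B,S}

S ∈ T[0,2] ⇒ YES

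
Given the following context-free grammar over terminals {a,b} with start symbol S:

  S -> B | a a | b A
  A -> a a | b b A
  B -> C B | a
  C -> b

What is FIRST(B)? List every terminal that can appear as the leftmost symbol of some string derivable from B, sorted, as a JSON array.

FIRST sets, iterate to fixpoint:
[1]
  A via A→a a: +{a}
  A via A→b b A: +{b}
  B via B→a: +{a}
  C via C→b: +{b}
  S via S→B: +{a}
  S via S→b A: +{b}
  FIRST[S]={a,b}  FIRST[A]={a,b}  FIRST[B]={a}  FIRST[C]={b}
[2]
  B via B→C B: +{b}
  FIRST[S]={a,b}  FIRST[A]={a,b}  FIRST[B]={a,b}  FIRST[C]={b}
[3] — fixpoint
  FIRST[S]={a,b}  FIRST[A]={a,b}  FIRST[B]={a,b}  FIRST[C]={b}

FIRST(B) = ["a", "b"]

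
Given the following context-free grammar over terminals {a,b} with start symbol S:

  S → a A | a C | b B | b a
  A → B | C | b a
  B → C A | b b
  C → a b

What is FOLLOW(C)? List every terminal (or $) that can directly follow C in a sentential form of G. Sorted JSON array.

FIRST sets, iterate to fixpoint:
iter 1:
  A via A→b a: +{b}
  B via B→b b: +{b}
  C via C→a b: +{a}
  S via S→a A: +{a}
  S via S→b B: +{b}
  FIRST(S)={a,b}  FIRST(A)={b}  FIRST(B)={b}  FIRST(C)={a}
iter 2:
  A via A→C: +{a}
  B via B→C A: +{a}
  FIRST(S)={a,b}  FIRST(A)={a,b}  FIRST(B)={a,b}  FIRST(C)={a}
iter 3: done
  FIRST(S)={a,b}  FIRST(A)={a,b}  FIRST(B)={a,b}  FIRST(C)={a}

FOLLOW sets:
seed FOLLOW(S) with $
round 1:
  B→C A: FOLLOW(C) ⊇ FIRST(A) = {a,b}; new: +{a,b}
  S→a A: FOLLOW(A) ⊇ FOLLOW(S) ⊇ {$}; new: +{$}
  S→a C: FOLLOW(C) ⊇ FOLLOW(S) ⊇ {$}; new: +{$}
  S→b B: FOLLOW(B) ⊇ FOLLOW(S) ⊇ {$}; new: +{$}
  FOLLOW[S]={$}  FOLLOW[A]={$}  FOLLOW[B]={$}  FOLLOW[C]={$,a,b}
round 2: done
  FOLLOW[S]={$}  FOLLOW[A]={$}  FOLLOW[B]={$}  FOLLOW[C]={$,a,b}

FOLLOW(C) = ["$", "a", "b"]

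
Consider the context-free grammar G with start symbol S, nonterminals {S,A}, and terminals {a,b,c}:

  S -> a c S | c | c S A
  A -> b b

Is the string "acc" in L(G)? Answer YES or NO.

Convert to CNF:
  S -> T1 X3 | T2 X4 | c
  A -> T0 T0
  T0 -> b
  T1 -> a
  T2 -> c
  X3 -> T2 S
  X4 -> S A

CYK table (by increasing span):
  T[0,0] 'a' = {T1}  orig:{}
  T[1,1] 'c' = {S,T2}  orig:{S}
  T[2,2] 'c' = {S,T2}  orig:{S}
  T[0,1] 'ac' = ∅
  T[1,2] 'cc' = {X3}  orig:{}
  T[0,2] 'acc' = {S}

S ∈ T[0,2] ⇒ YES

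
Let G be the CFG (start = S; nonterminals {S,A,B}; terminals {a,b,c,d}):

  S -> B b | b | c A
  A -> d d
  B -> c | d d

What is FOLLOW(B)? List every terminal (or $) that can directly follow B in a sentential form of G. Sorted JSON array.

FIRST iteration:
[1]
  A via A→d d: +{d}
  B via B→c: +{c}
  B via B→d d: +{d}
  S via S→B b: +{c,d}
  S via S→b: +{b}
  S: {b,c,d}  A: {d}  B: {c,d}
[2] (no change)
  S: {b,c,d}  A: {d}  B: {c,d}

Compute FOLLOW by fixpoint:
seed FOLLOW(S) with $
iter 1:
  S→B b: FOLLOW(B) ⊇ FIRST(b) = {b}; new: +{b}
  S→c A: FOLLOW(A) ⊇ FOLLOW(S) ⊇ {$}; new: +{$}
  S: {$}  A: {$}  B: {b}
iter 2: done
  S: {$}  A: {$}  B: {b}

FOLLOW(B) = ["b"]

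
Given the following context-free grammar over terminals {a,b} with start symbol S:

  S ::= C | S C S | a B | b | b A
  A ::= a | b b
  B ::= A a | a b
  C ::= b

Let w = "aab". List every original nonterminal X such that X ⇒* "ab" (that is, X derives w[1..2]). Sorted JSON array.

CNF form of G:
  S -> S X2 | T0 A | T1 B | b
  A -> T0 T0 | a
  B -> A T1 | T1 T0
  C -> b
  T0 -> b
  T1 -> a
  X2 -> C S

Fill CYK table bottom-up (cells [i..j] with 1 ≤ i ≤ j ≤ 2 only):
  T[1,1] 'a' = {A,T1}  orig:{A}
  T[2,2] 'b' = {C,S,T0}  orig:{C,S}
  T[1,2] 'ab' = {B}

Original NTs in T[1,2] deriving "ab": ["B"]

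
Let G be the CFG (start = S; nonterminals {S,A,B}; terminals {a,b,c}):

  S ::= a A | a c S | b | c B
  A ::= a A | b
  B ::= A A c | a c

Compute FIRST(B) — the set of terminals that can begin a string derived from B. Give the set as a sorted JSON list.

Compute FIRST by fixpoint:
round 1:
  A via A→a A: +{a}
  A via A→b: +{b}
  B via B→A A c: +{a,b}
  S via S→a A: +{a}
  S via S→b: +{b}
  S via S→c B: +{c}
  FIRST(S)={a,b,c}  FIRST(A)={a,b}  FIRST(B)={a,b}
round 2: — fixpoint
  FIRST(S)={a,b,c}  FIRST(A)={a,b}  FIRST(B)={a,b}

FIRST(B) = ["a", "b"]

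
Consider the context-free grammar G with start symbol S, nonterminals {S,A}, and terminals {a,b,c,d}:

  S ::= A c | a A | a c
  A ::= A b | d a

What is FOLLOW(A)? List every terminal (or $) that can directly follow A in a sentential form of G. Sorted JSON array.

Compute FIRST by fixpoint:
round 1:
  A via A→d a: +{d}
  S via S→A c: +{d}
  S via S→a A: +{a}
  FIRST(S)={a,d}  FIRST(A)={d}
round 2: (no change)
  FIRST(S)={a,d}  FIRST(A)={d}

FOLLOW sets:
FOLLOW(S) := {$}
round 1:
  A→A b: FOLLOW(A) ⊇ FIRST(b) = {b}; new: +{b}
  S→A c: FOLLOW(A) ⊇ FIRST(c) = {c}; new: +{c}
  S→a A: FOLLOW(A) ⊇ FOLLOW(S) ⊇ {$}; new: +{$}
  S: {$}  A: {$,b,c}
round 2: — fixpoint
  S: {$}  A: {$,b,c}

FOLLOW(A) = ["$", "b", "c"]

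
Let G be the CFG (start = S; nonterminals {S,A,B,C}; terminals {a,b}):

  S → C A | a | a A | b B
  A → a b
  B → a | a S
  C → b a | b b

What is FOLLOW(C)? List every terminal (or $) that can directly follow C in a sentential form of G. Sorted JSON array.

Compute FIRST by fixpoint:
pass 1:
  A via A→a b: +{a}
  B via B→a: +{a}
  C via C→b a: +{b}
  S via S→C A: +{b}
  S via S→a: +{a}
  FIRST[S]={a,b}  FIRST[A]={a}  FIRST[B]={a}  FIRST[C]={b}
pass 2: (stable)
  FIRST[S]={a,b}  FIRST[A]={a}  FIRST[B]={a}  FIRST[C]={b}

FOLLOW sets:
initialize: $ ∈ FOLLOW(S)
round 1:
  S→C A: FOLLOW(C) ⊇ FIRST(A) = {a}; new: +{a}
  S→C A: FOLLOW(A) ⊇ FOLLOW(S) ⊇ {$}; new: +{$}
  S→b B: FOLLOW(B) ⊇ FOLLOW(S) ⊇ {$}; new: +{$}
  FOLLOW(S)={$}  FOLLOW(A)={$}  FOLLOW(B)={$}  FOLLOW(C)={a}
round 2: (stable)
  FOLLOW(S)={$}  FOLLOW(A)={$}  FOLLOW(B)={$}  FOLLOW(C)={a}

FOLLOW(C) = ["a"]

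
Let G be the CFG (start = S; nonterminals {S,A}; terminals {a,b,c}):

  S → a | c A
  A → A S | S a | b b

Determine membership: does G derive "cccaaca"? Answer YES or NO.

CNF form of G:
  S -> T2 A | a
  A -> A S | S T0 | T1 T1
  T0 -> a
  T1 -> b
  T2 -> c

Fill CYK table bottom-up:
  T[0,0] 'c' = {T2}  orig:{}
  T[1,1] 'c' = {T2}  orig:{}
  T[2,2] 'c' = {T2}  orig:{}
  T[3,3] 'a' = {S,T0}  orig:{S}
  T[4,4] 'a' = {S,T0}  orig:{S}
  T[5,5] 'c' = {T2}  orig:{}
  T[6,6] 'a' = {S,T0}  orig:{S}
  T[0,1] 'cc' = ∅
  T[1,2] 'cc' = ∅
  T[2,3] 'ca' = ∅
  T[3,4] 'aa' = {A}
  T[4,5] 'ac' = ∅
  T[5,6] 'ca' = ∅
  T[0,2] 'ccc' = ∅
  T[1,3] 'cca' = ∅
  T[2,4] 'caa' = {S}
  T[3,5] 'aac' = ∅
  T[4,6] 'aca' = ∅
  T[0,3] 'ccca' = ∅
  T[1,4] 'ccaa' = ∅
  T[2,5] 'caac' = ∅
  T[3,6] 'aaca' = ∅
  T[0,4] 'cccaa' = ∅
  T[1,5] 'ccaac' = ∅
  T[2,6] 'caaca' = ∅
  T[0,5] 'cccaac' = ∅
  T[1,6] 'ccaaca' = ∅
  T[0,6] 'cccaaca' = ∅

S ∉ T[0,6] ⇒ NO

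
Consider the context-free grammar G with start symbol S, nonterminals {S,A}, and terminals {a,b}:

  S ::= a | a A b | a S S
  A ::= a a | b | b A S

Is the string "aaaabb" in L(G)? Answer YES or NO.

Convert to CNF:
  S -> T0 X3 | T0 X4 | a
  A -> T0 T0 | T1 X2 | b
  T0 -> a
  T1 -> b
  X2 -> A S
  X3 -> A T1
  X4 -> S S

CYK fill:
  cell(0,0) a: {S,T0}  orig:{S}
  cell(1,1) a: {S,T0}  orig:{S}
  cell(2,2) a: {S,T0}  orig:{S}
  cell(3,3) a: {S,T0}  orig:{S}
  cell(4,4) b: {A,T1}  orig:{A}
  cell(5,5) b: {A,T1}  orig:{A}
  cell(0,1) aa: {A,X4}  orig:{A}
  cell(1,2) aa: {A,X4}  orig:{A}
  cell(2,3) aa: {A,X4}  orig:{A}
  cell(3,4) ab: ∅
  cell(4,5) bb: {X3}  orig:{}
  cell(0,2) aaa: {S,X2}  orig:{S}
  cell(1,3) aaa: {S,X2}  orig:{S}
  cell(2,4) aab: {X3}  orig:{}
  cell(3,5) abb: {S}
  cell(0,3) aaaa: {X4}  orig:{}
  cell(1,4) aaab: {S}
  cell(2,5) aabb: {X4}  orig:{}
  cell(0,4) aaaab: {X4}  orig:{}
  cell(1,5) aaabb: {S,X2}  orig:{S}
  cell(0,5) aaaabb: {X4}  orig:{}

S ∉ T[0,5] ⇒ NO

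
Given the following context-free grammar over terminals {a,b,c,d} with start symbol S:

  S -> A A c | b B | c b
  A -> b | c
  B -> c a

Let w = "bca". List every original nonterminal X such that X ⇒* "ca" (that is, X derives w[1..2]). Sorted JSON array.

Convert to CNF:
  S -> A X3 | T0 T2 | T2 B
  A -> b | c
  B -> T0 T1
  T0 -> c
  T1 -> a
  T2 -> b
  X3 -> A T0

CYK table (by increasing span) — only the sub-triangle for w[1..2]:
  cell(1,1) c: {A,T0}  orig:{A}
  cell(2,2) a: {T1}  orig:{}
  cell(1,2) ca: {B}

Original NTs in T[1,2] deriving "ca": ["B"]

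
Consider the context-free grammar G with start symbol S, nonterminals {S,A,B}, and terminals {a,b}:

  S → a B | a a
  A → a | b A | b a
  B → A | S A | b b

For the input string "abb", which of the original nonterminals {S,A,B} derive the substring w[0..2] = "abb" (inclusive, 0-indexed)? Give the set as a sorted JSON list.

CNF form of G:
  S -> T1 B | T1 T1
  A -> T0 A | T0 T1 | a
  B -> S A | T0 A | T0 T0 | T0 T1 | a
  T0 -> b
  T1 -> a

CYK table (by increasing span) — only the sub-triangle for w[0..2]:
  cell(0,0) a: {A,B,T1}  orig:{A,B}
  cell(1,1) b: {T0}  orig:{}
  cell(2,2) b: {T0}  orig:{}
  cell(0,1) ab: ∅
  cell(1,2) bb: {B}
  cell(0,2) abb: {S}

Original NTs in T[0,2] deriving "abb": ["S"]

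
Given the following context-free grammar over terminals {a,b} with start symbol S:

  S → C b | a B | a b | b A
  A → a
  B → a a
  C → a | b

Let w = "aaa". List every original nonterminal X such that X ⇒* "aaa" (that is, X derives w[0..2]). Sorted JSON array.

CNF form of G:
  S -> C T1 | T0 B | T0 T1 | T1 A
  A -> a
  B -> T0 T0
  C -> a | b
  T0 -> a
  T1 -> b

CYK fill — only the sub-triangle for w[0..2]:
  T[0,0] 'a' = {A,C,T0}  orig:{A,C}
  T[1,1] 'a' = {A,C,T0}  orig:{A,C}
  T[2,2] 'a' = {A,C,T0}  orig:{A,C}
  T[0,1] 'aa' = {B}
  T[1,2] 'aa' = {B}
  T[0,2] 'aaa' = {S}

Original NTs in T[0,2] deriving "aaa": ["S"]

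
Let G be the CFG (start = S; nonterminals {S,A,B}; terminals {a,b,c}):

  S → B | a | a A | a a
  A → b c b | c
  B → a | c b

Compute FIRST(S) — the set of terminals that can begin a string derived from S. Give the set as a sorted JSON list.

FIRST sets, iterate to fixpoint:
pass 1:
  A via A→b c b: +{b}
  A via A→c: +{c}
  B via B→a: +{a}
  B via B→c b: +{c}
  S via S→B: +{a,c}
  FIRST(S)={a,c}  FIRST(A)={b,c}  FIRST(B)={a,c}
pass 2: done
  FIRST(S)={a,c}  FIRST(A)={b,c}  FIRST(B)={a,c}

FIRST(S) = ["a", "c"]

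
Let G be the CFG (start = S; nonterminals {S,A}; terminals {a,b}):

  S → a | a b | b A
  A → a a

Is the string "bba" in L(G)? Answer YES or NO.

Convert to CNF:
  S -> T0 T1 | T1 A | a
  A -> T0 T0
  T0 -> a
  T1 -> b

CYK table (by increasing span):
  cell(0,0) b: {T1}  orig:{}
  cell(1,1) b: {T1}  orig:{}
  cell(2,2) a: {S,T0}  orig:{S}
  cell(0,1) bb: ∅
  cell(1,2) ba: ∅
  cell(0,2) bba: ∅

S ∉ T[0,2] ⇒ NO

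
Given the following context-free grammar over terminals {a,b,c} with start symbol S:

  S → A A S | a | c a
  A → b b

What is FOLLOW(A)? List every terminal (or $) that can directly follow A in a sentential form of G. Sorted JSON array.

Compute FIRST by fixpoint:
[1]
  A via A→b b: +{b}
  S via S→A A S: +{b}
  S via S→a: +{a}
  S via S→c a: +{c}
  FIRST[S]={a,b,c}  FIRST[A]={b}
[2] (stable)
  FIRST[S]={a,b,c}  FIRST[A]={b}

Compute FOLLOW by fixpoint:
FOLLOW(S) := {$}
round 1:
  S→A A S: FOLLOW(A) ⊇ FIRST(A) = {b}; new: +{b}
  S→A A S: FOLLOW(A) ⊇ FIRST(S) = {a,b,c}; new: +{a,c}
  FOLLOW[S]={$}  FOLLOW[A]={a,b,c}
round 2: done
  FOLLOW[S]={$}  FOLLOW[A]={a,b,c}

FOLLOW(A) = ["a", "b", "c"]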